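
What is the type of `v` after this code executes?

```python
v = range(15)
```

range() returns a range object

range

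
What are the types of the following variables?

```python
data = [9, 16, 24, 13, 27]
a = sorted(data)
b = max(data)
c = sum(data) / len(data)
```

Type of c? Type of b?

int / int returns float; max of ints returns int

float, int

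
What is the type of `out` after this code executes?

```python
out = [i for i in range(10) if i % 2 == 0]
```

A list comprehension [...] produces a list

list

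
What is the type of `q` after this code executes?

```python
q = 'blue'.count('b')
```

str.count() returns int

int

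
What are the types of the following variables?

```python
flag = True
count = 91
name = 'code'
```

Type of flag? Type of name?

flag is bool; name is str

bool, str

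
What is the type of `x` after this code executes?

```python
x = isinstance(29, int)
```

isinstance() returns bool

bool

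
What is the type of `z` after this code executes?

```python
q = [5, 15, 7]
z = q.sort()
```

list.sort() returns None (sorts in place)

NoneType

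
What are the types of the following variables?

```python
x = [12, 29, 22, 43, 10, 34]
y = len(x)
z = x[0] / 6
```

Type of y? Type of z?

len() returns int; int / int returns float

int, float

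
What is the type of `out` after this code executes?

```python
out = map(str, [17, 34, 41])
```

map() returns a map iterator object

map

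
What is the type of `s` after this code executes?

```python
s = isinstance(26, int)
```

isinstance() returns bool

bool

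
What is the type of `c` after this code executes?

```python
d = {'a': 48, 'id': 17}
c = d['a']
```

Accessing dict[str, int] with key 'a' returns int value 48

int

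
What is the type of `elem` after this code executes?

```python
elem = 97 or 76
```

'or' returns the first truthy value (97, which is int)

int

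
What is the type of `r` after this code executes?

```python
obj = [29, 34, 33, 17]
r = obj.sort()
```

list.sort() returns None (sorts in place)

NoneType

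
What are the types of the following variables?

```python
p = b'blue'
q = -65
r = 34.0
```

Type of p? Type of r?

p is bytes; r is float

bytes, float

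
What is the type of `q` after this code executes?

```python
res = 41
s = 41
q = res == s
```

Equality comparison returns bool

bool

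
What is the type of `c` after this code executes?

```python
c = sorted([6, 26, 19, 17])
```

sorted() always returns list

list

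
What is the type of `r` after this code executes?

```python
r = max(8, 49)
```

max() of ints returns int

int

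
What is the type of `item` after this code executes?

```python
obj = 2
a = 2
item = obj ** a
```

int ** positive int returns int (2 ** 2 = 4)

int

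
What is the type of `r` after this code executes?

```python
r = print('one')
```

print() returns None

NoneType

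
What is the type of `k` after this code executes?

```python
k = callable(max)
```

callable() returns bool

bool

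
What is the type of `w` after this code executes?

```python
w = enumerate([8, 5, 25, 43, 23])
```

enumerate() returns an enumerate iterator object

enumerate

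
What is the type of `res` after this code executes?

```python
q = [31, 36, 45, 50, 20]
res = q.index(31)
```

list.index() returns int

int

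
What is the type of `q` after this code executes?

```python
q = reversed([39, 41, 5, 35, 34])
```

reversed() on a list returns a list_reverseiterator

list_reverseiterator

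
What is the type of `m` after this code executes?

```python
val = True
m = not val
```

'not' always returns bool

bool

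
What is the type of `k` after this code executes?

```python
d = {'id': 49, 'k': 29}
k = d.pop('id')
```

dict.pop() returns the value (int)

int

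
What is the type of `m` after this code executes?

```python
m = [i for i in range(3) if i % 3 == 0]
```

A list comprehension [...] produces a list

list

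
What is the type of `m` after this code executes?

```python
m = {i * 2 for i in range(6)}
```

A set comprehension {expr for x in iterable} produces a set

set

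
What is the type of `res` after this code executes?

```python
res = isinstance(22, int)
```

isinstance() returns bool

bool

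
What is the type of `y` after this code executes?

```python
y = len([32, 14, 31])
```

len() always returns int

int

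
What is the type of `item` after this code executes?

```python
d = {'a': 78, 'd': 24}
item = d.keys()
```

.keys() returns a dict_keys view object

dict_keys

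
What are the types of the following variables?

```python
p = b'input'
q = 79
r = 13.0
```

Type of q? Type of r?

q is int; r is float

int, float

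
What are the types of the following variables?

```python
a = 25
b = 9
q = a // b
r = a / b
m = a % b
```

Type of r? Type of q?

int / int returns float; int // int returns int

float, int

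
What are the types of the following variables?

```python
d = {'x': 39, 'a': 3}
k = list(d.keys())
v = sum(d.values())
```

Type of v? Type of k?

sum of int values returns int; list(...) returns list

int, list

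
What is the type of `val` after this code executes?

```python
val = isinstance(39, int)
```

isinstance() returns bool

bool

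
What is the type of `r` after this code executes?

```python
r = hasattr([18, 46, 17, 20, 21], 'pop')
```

hasattr() returns bool

bool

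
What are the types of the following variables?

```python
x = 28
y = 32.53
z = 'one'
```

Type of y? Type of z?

y is float; z is str

float, str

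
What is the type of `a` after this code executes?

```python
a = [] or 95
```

'or' returns first truthy value (95, which is int)

int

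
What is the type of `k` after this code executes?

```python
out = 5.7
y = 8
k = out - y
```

float - int returns float (5.7 - 8 = -2.3)

float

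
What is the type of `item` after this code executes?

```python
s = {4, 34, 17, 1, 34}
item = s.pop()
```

Popping from a set of ints returns int

int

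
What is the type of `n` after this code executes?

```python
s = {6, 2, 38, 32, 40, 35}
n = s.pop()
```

Popping from a set of ints returns int

int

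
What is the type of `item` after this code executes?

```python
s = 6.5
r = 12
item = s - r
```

float - int returns float (6.5 - 12 = -5.5)

float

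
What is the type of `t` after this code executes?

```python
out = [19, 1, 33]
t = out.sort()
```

list.sort() returns None (sorts in place)

NoneType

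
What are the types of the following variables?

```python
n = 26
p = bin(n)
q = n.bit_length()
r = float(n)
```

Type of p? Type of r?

bin() returns str; float() returns float

str, float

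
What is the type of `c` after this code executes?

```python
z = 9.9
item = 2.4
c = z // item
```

float // float returns float (floor division preserves float type)

float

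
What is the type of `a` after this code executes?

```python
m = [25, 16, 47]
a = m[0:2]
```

Slicing a list always returns a list

list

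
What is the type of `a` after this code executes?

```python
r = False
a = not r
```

'not' always returns bool

bool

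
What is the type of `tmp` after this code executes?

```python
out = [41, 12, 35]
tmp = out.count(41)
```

list.count() returns int

int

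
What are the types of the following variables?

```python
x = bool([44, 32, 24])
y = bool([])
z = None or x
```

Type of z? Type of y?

None or <bool> returns the bool; bool() returns bool

bool, bool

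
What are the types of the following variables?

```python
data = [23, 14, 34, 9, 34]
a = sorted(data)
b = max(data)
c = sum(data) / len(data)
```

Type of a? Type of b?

sorted() returns list; max of ints returns int

list, int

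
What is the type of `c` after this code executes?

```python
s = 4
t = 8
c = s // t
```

int // int returns int (4 // 8 = 0)

int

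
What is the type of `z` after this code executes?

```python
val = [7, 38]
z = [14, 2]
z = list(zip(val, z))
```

list(zip(...)) returns a list of tuples

list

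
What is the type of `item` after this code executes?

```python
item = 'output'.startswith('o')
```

str.startswith() returns bool

bool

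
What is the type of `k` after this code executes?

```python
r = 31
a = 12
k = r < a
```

Comparison operators return bool

bool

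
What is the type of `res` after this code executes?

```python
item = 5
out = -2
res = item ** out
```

int ** negative int returns float

float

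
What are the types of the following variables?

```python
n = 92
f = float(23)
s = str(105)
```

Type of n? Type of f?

n is int; f is float

int, float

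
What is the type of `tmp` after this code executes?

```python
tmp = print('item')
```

print() returns None

NoneType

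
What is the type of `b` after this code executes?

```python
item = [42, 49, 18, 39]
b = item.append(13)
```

list.append() returns None (mutates in place)

NoneType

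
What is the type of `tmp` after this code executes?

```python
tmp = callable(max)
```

callable() returns bool

bool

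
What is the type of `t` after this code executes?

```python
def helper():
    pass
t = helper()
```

A function with no return statement returns None

NoneType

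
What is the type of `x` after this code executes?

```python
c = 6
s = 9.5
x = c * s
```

int * float returns float (6 * 9.5 = 57.0)

float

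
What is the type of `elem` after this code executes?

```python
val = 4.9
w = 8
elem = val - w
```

float - int returns float (4.9 - 8 = -3.1)

float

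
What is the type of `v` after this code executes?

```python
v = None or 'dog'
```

'or' with None returns the other value ('dog', str)

str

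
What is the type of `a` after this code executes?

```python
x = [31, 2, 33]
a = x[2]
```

Indexing a list of ints returns int (x[2] = 33)

int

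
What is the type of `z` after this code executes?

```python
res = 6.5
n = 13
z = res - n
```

float - int returns float (6.5 - 13 = -6.5)

float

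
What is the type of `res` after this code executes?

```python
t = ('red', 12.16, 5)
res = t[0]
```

Index 0 of tuple is 'red' which is str

str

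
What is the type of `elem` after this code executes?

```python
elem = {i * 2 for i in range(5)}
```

A set comprehension {expr for x in iterable} produces a set

set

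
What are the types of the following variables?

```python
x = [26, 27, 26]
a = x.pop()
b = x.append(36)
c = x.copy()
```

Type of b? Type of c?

list.append() returns None; list.copy() returns list

NoneType, list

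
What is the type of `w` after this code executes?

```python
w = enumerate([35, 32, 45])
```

enumerate() returns an enumerate iterator object

enumerate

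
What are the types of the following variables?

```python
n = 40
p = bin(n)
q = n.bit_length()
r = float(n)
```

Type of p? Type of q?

bin() returns str; int.bit_length() returns int

str, int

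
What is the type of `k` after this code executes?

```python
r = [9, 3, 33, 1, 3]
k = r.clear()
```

list.clear() returns None

NoneType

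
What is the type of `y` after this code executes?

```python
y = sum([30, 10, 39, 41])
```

sum() of ints returns int

int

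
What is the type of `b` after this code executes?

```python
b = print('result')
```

print() returns None

NoneType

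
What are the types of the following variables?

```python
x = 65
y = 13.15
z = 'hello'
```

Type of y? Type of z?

y is float; z is str

float, str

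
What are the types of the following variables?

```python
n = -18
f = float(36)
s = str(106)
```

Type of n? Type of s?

n is int; s is str

int, str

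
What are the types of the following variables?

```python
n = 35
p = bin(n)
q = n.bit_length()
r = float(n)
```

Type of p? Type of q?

bin() returns str; int.bit_length() returns int

str, int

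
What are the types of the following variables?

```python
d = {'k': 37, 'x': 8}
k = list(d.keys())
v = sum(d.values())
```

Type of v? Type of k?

sum of int values returns int; list(...) returns list

int, list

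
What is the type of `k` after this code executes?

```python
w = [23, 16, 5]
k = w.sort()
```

list.sort() returns None (sorts in place)

NoneType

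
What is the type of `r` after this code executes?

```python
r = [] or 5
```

'or' returns first truthy value (5, which is int)

int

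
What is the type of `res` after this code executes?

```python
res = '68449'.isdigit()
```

str.isdigit() returns bool

bool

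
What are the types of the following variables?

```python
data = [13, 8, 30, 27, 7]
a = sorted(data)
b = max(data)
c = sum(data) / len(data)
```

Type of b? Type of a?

max of ints returns int; sorted() returns list

int, list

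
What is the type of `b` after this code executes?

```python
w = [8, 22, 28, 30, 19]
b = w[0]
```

Indexing a list of ints returns int (w[0] = 8)

int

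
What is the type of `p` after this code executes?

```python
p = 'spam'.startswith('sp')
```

str.startswith() returns bool

bool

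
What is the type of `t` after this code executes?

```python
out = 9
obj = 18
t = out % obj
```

int % int returns int (9 % 18 = 9)

int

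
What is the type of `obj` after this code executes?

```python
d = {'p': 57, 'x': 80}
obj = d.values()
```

.values() returns a dict_values view object

dict_values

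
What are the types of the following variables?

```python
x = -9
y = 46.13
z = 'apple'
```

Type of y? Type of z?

y is float; z is str

float, str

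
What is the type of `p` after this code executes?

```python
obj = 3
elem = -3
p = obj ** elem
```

int ** negative int returns float

float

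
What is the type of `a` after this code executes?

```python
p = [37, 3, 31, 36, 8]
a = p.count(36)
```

list.count() returns int

int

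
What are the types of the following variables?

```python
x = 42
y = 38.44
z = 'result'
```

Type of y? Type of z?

y is float; z is str

float, str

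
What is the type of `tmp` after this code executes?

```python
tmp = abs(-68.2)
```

abs() of float returns float

float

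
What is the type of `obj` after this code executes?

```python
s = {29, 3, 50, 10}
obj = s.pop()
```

Popping from a set of ints returns int

int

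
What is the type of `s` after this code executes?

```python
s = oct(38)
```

oct() returns str representation

str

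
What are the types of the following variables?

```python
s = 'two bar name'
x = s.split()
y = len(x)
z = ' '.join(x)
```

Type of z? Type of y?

str.join() returns str; len() returns int

str, int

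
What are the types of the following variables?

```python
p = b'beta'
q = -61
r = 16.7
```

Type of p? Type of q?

p is bytes; q is int

bytes, int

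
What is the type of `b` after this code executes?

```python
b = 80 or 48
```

'or' returns the first truthy value (80, which is int)

int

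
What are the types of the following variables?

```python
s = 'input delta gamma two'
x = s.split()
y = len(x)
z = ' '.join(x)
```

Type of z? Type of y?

str.join() returns str; len() returns int

str, int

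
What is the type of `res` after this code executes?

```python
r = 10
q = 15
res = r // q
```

int // int returns int (10 // 15 = 0)

int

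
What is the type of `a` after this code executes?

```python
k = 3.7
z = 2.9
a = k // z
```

float // float returns float (floor division preserves float type)

float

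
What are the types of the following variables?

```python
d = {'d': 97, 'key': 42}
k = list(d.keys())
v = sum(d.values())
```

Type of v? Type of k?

sum of int values returns int; list(...) returns list

int, list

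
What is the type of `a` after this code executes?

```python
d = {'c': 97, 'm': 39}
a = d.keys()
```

.keys() returns a dict_keys view object

dict_keys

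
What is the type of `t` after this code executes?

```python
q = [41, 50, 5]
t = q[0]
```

Indexing a list of ints returns int (q[0] = 41)

int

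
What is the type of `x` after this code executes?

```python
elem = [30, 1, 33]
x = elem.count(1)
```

list.count() returns int

int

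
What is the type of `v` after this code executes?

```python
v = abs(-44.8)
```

abs() of float returns float

float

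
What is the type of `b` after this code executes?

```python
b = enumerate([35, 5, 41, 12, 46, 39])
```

enumerate() returns an enumerate iterator object

enumerate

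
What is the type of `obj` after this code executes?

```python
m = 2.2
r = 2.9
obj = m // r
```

float // float returns float (floor division preserves float type)

float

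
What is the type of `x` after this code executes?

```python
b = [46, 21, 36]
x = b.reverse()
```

list.reverse() returns None

NoneType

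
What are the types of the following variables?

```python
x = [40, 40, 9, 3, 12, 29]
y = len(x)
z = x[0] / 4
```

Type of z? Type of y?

int / int returns float; len() returns int

float, int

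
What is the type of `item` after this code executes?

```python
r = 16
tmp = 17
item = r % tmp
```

int % int returns int (16 % 17 = 16)

int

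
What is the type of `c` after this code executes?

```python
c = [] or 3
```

'or' returns first truthy value (3, which is int)

int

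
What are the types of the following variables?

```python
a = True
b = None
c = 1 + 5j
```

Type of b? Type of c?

b is NoneType; c is complex

NoneType, complex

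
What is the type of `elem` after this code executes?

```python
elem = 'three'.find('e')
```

str.find() returns int (index, or -1)

int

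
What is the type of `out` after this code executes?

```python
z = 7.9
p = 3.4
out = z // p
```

float // float returns float (floor division preserves float type)

float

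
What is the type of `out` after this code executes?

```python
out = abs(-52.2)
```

abs() of float returns float

float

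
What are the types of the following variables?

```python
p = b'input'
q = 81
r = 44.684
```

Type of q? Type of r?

q is int; r is float

int, float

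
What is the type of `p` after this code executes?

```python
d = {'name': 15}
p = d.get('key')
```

dict.get() returns None when key 'key' is not found and no default given

NoneType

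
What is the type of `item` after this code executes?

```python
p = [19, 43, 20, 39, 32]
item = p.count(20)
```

list.count() returns int

int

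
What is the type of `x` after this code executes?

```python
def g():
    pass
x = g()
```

A function with no return statement returns None

NoneType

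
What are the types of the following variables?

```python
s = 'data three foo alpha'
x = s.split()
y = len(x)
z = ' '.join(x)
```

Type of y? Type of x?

len() returns int; str.split() returns list

int, list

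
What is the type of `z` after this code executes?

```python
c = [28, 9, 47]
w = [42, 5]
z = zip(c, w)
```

zip() returns a zip iterator object

zip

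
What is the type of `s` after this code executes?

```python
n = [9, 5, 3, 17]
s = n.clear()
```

list.clear() returns None

NoneType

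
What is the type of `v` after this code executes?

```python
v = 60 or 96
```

'or' returns the first truthy value (60, which is int)

int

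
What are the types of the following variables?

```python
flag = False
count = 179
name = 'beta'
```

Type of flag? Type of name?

flag is bool; name is str

bool, str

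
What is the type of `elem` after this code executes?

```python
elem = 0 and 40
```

'and' returns the first falsy value (0, which is int)

int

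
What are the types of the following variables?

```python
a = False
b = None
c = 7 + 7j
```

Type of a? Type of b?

a is bool; b is NoneType

bool, NoneType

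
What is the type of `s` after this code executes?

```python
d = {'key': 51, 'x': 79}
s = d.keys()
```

.keys() returns a dict_keys view object

dict_keys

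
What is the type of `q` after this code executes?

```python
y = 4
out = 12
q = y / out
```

int / int always returns float in Python 3 (4 / 12 = 0.333333)

float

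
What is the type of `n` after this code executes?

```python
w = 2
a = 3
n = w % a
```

int % int returns int (2 % 3 = 2)

int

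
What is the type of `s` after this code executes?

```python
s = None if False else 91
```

Ternary: condition is False, else branch (91) taken → int

int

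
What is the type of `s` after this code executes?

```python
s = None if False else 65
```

Ternary: condition is False, else branch (65) taken → int

int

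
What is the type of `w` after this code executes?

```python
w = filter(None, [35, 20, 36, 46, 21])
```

filter() returns a filter iterator object

filter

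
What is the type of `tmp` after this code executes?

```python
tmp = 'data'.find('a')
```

str.find() returns int (index, or -1)

int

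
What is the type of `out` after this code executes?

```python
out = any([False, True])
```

any() returns bool

bool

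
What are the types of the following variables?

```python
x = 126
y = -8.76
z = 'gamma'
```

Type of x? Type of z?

x is int; z is str

int, str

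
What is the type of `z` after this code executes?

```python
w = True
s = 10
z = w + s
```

bool + int returns int (True is 1, so 1 + 10 = 11)

int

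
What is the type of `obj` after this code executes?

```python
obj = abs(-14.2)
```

abs() of float returns float

float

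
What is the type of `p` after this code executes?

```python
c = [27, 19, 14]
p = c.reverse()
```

list.reverse() returns None

NoneType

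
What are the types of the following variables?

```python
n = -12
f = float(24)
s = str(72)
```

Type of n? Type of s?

n is int; s is str

int, str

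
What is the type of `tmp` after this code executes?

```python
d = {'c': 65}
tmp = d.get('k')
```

dict.get() returns None when key 'k' is not found and no default given

NoneType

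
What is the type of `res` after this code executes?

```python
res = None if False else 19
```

Ternary: condition is False, else branch (19) taken → int

int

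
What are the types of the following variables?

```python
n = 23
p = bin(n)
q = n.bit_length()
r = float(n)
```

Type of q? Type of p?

int.bit_length() returns int; bin() returns str

int, str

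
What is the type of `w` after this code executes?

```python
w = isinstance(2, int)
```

isinstance() returns bool

bool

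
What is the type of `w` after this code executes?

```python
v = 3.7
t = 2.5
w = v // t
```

float // float returns float (floor division preserves float type)

float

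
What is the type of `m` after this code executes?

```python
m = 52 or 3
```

'or' returns the first truthy value (52, which is int)

int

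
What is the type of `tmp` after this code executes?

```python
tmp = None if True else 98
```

Ternary: condition is True, if branch (None) taken → NoneType

NoneType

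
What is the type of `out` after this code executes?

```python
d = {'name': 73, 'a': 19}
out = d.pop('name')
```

dict.pop() returns the value (int)

int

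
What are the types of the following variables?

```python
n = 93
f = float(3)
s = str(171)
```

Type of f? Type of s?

f is float; s is str

float, str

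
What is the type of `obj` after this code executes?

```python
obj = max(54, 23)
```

max() of ints returns int

int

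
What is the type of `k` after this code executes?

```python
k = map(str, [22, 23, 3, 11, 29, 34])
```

map() returns a map iterator object

map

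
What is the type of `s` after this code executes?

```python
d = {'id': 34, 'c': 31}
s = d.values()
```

.values() returns a dict_values view object

dict_values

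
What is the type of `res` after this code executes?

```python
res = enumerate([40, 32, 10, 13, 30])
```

enumerate() returns an enumerate iterator object

enumerate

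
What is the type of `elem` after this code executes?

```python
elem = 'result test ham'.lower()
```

str.lower() returns str

str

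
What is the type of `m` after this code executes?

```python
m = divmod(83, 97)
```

divmod() returns a tuple (quotient, remainder)

tuple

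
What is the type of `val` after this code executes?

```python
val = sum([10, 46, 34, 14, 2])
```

sum() of ints returns int

int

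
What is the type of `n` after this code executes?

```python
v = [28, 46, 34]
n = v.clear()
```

list.clear() returns None

NoneType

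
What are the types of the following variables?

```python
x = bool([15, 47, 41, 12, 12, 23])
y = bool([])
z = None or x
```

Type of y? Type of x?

bool() returns bool; bool() returns bool

bool, bool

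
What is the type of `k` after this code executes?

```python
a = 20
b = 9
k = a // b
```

int // int returns int (20 // 9 = 2)

int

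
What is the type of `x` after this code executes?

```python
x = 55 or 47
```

'or' returns the first truthy value (55, which is int)

int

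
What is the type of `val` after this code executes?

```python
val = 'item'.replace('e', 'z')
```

str.replace() returns str

str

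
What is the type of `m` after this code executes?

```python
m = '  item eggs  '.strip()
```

str.strip() returns str

str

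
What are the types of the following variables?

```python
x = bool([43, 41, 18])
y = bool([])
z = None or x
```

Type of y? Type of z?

bool() returns bool; None or <bool> returns the bool

bool, bool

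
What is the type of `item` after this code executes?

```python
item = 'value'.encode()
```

str.encode() returns bytes

bytes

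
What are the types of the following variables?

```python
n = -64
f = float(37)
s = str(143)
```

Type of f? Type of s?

f is float; s is str

float, str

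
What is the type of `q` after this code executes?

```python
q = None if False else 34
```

Ternary: condition is False, else branch (34) taken → int

int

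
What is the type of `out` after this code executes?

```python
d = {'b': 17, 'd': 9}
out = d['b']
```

Accessing dict[str, int] with key 'b' returns int value 17

int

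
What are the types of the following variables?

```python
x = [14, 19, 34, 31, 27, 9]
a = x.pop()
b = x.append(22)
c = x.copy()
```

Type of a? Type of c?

list.pop() returns the element (int); list.copy() returns list

int, list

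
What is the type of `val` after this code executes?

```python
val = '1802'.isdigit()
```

str.isdigit() returns bool

bool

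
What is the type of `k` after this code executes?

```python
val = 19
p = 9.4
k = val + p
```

int + float returns float (19 + 9.4 = 28.4)

float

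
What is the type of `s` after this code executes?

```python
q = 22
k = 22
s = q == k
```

Equality comparison returns bool

bool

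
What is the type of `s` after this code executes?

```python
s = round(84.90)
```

round() with no ndigits arg returns int

int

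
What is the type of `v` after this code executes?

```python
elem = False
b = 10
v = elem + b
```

bool + int returns int (False is 0, so 0 + 10 = 10)

int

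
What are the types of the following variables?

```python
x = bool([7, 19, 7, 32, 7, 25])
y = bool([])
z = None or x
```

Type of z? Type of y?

None or <bool> returns the bool; bool() returns bool

bool, bool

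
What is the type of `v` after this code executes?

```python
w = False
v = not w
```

'not' always returns bool

bool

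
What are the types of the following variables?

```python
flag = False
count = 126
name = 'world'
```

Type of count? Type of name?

count is int; name is str

int, str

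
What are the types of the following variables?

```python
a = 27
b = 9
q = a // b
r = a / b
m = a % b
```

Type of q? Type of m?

int // int returns int; int % int returns int

int, int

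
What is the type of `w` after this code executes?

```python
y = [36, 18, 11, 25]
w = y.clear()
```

list.clear() returns None

NoneType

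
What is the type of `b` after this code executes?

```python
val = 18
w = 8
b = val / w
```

int / int always returns float in Python 3 (18 / 8 = 2.25)

float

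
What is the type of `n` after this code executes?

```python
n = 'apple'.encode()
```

str.encode() returns bytes

bytes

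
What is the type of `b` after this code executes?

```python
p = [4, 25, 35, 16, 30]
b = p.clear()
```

list.clear() returns None

NoneType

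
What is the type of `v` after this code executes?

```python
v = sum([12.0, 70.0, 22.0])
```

sum() of floats returns float

float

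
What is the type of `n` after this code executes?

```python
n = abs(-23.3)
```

abs() of float returns float

float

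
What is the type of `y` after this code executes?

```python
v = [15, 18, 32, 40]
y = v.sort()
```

list.sort() returns None (sorts in place)

NoneType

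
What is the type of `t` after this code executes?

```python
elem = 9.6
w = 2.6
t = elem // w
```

float // float returns float (floor division preserves float type)

float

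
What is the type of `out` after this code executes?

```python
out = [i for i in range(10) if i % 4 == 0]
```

A list comprehension [...] produces a list

list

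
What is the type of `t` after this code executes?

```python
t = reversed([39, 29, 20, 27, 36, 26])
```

reversed() on a list returns a list_reverseiterator

list_reverseiterator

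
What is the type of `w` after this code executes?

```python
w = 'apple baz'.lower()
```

str.lower() returns str

str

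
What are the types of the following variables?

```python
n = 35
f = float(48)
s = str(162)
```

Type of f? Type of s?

f is float; s is str

float, str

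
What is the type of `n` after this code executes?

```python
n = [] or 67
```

'or' returns first truthy value (67, which is int)

int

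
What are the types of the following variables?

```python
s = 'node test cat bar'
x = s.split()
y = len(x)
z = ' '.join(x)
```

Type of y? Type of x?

len() returns int; str.split() returns list

int, list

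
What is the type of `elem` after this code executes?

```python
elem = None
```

None has type NoneType

NoneType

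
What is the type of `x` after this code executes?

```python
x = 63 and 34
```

'and' returns the last value when all truthy (34, which is int)

int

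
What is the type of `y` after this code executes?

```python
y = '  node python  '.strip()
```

str.strip() returns str

str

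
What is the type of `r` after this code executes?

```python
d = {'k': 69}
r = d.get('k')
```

dict.get() returns the value (int) when key is found

int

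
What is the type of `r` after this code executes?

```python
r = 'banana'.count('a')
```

str.count() returns int

int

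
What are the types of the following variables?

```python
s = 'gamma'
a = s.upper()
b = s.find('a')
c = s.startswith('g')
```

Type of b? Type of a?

str.find() returns int; str.upper() returns str

int, str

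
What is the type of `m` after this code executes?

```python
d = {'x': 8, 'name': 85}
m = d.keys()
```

.keys() returns a dict_keys view object

dict_keys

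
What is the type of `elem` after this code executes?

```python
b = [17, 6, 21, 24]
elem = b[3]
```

Indexing a list of ints returns int (b[3] = 24)

int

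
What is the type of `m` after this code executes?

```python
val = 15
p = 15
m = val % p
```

int % int returns int (15 % 15 = 0)

int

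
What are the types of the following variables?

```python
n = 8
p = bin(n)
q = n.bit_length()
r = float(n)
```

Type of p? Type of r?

bin() returns str; float() returns float

str, float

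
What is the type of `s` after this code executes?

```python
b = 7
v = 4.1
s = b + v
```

int + float returns float (7 + 4.1 = 11.1)

float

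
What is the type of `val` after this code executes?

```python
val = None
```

None has type NoneType

NoneType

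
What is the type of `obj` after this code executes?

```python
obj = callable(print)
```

callable() returns bool

bool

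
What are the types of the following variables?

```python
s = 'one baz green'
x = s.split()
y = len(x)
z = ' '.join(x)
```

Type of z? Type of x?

str.join() returns str; str.split() returns list

str, list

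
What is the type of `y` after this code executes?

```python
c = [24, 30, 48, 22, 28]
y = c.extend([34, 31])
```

list.extend() returns None

NoneType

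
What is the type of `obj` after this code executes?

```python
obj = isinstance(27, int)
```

isinstance() returns bool

bool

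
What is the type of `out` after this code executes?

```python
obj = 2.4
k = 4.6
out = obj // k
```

float // float returns float (floor division preserves float type)

float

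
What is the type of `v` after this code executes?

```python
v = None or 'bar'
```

'or' with None returns the other value ('bar', str)

str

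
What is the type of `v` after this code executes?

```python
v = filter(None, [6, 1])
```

filter() returns a filter iterator object

filter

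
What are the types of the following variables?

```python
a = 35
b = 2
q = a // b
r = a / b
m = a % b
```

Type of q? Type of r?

int // int returns int; int / int returns float

int, float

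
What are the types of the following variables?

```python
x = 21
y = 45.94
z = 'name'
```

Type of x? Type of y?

x is int; y is float

int, float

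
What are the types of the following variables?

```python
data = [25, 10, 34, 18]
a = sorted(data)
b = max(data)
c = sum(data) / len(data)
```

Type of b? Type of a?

max of ints returns int; sorted() returns list

int, list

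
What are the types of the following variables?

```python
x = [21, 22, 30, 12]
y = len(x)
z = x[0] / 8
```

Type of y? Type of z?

len() returns int; int / int returns float

int, float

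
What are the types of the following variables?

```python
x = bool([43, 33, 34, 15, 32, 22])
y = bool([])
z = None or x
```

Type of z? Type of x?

None or <bool> returns the bool; bool() returns bool

bool, bool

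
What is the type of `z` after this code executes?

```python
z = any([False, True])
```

any() returns bool

bool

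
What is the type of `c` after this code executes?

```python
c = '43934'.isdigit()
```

str.isdigit() returns bool

bool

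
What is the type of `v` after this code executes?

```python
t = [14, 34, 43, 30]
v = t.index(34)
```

list.index() returns int

int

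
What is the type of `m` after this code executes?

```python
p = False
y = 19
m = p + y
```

bool + int returns int (False is 0, so 0 + 19 = 19)

int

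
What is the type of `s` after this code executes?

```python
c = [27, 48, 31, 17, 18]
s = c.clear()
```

list.clear() returns None

NoneType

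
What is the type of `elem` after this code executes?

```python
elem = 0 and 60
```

'and' returns the first falsy value (0, which is int)

int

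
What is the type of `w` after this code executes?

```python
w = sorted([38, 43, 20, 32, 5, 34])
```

sorted() always returns list

list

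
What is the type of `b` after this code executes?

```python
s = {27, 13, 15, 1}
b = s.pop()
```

Popping from a set of ints returns int

int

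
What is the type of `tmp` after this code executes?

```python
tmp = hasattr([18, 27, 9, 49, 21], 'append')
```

hasattr() returns bool

bool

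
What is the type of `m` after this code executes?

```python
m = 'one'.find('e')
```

str.find() returns int (index, or -1)

int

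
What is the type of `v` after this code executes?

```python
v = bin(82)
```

bin() returns str representation

str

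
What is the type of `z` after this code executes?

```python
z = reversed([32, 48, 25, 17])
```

reversed() on a list returns a list_reverseiterator

list_reverseiterator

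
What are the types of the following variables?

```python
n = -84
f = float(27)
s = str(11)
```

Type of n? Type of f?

n is int; f is float

int, float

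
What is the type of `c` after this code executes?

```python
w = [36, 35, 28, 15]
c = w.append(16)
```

list.append() returns None (mutates in place)

NoneType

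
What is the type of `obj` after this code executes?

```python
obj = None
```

None has type NoneType

NoneType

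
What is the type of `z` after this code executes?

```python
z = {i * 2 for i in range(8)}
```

A set comprehension {expr for x in iterable} produces a set

set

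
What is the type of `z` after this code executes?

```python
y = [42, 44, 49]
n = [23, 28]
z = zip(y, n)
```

zip() returns a zip iterator object

zip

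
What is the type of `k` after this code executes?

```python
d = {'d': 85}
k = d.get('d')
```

dict.get() returns the value (int) when key is found

int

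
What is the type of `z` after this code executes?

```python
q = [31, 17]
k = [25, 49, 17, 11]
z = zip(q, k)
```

zip() returns a zip iterator object

zip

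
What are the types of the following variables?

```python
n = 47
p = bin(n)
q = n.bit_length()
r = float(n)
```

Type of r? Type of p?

float() returns float; bin() returns str

float, str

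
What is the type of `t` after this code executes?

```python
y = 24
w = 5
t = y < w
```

Comparison operators return bool

bool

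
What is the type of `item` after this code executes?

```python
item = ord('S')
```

ord() returns int (Unicode code point)

int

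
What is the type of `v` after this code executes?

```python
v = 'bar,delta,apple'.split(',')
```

str.split() returns list

list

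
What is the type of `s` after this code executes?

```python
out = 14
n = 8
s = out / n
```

int / int always returns float in Python 3 (14 / 8 = 1.75)

float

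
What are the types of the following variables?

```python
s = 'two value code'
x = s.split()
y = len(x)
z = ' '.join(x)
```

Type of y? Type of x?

len() returns int; str.split() returns list

int, list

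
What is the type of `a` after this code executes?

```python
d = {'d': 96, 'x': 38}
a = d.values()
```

.values() returns a dict_values view object

dict_values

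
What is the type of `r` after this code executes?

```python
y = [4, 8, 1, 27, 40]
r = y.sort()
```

list.sort() returns None (sorts in place)

NoneType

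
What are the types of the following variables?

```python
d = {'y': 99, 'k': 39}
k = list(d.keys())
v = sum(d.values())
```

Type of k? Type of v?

list(...) returns list; sum of int values returns int

list, int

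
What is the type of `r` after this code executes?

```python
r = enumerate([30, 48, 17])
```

enumerate() returns an enumerate iterator object

enumerate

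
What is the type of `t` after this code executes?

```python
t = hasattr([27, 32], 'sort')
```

hasattr() returns bool

bool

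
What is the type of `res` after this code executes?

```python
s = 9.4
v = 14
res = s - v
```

float - int returns float (9.4 - 14 = -4.6)

float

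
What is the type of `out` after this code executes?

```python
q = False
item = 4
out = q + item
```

bool + int returns int (False is 0, so 0 + 4 = 4)

int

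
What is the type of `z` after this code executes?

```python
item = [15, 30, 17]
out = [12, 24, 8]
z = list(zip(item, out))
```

list(zip(...)) returns a list of tuples

list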